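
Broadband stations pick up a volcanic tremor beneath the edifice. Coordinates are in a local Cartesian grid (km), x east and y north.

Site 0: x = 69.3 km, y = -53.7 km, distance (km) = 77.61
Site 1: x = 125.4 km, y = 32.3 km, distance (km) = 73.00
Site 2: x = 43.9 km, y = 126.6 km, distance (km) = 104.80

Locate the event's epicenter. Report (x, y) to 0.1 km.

x ≈ 53.1 km, y ≈ 22.2 km

Circle about each station: (x − 69.3)² + (y + 53.7)² = 77.61²; (x − 125.4)² + (y − 32.3)² = 73.00²; (x − 43.9)² + (y − 126.6)² = 104.80².
Subtracting the Site 0 equation from the Site 1 and Site 2 equations removes the quadratic terms:
112.2 x + 172.0 y = 9776.58
-50.8 x + 360.6 y = 5308.86
Solving the 2×2 system: x ≈ 53.1, y ≈ 22.2 km.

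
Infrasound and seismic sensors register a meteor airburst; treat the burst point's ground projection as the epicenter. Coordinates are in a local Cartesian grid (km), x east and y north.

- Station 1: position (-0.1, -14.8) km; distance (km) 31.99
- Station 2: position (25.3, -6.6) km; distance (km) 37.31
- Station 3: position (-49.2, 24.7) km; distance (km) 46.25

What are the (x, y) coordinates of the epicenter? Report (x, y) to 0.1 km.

x ≈ -3.6 km, y ≈ 17.0 km

Circle about each station: (x + 0.1)² + (y + 14.8)² = 31.99²; (x − 25.3)² + (y + 6.6)² = 37.31²; (x + 49.2)² + (y − 24.7)² = 46.25².
Subtracting the Station 1 equation from the Station 2 and Station 3 equations removes the quadratic terms:
50.8 x + 16.4 y = 95.92
-98.2 x + 79.0 y = 1695.98
Solving the 2×2 system: x ≈ -3.6, y ≈ 17.0 km.
Check against Station 1 (with the unrounded x, y): √((x + 0.1)²+(y + 14.8)²) = 31.99 ≈ 31.99 km. ✓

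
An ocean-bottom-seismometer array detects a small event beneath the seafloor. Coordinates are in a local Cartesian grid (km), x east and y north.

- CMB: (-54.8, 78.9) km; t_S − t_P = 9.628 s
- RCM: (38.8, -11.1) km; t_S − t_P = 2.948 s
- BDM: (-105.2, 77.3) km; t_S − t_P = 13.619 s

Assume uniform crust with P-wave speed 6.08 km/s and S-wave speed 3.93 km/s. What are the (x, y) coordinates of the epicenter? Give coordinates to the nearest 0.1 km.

x ≈ 35.5 km, y ≈ 21.5 km

Distance from S−P lag: d = Δt · v_P v_S / (v_P − v_S) = Δt · (6.08·3.93)/(6.08−3.93) ≈ 11.1137·Δt.
So d_CMB = 107.00, d_RCM = 32.76, d_BDM = 151.36 km.
Circle about each station: (x + 54.8)² + (y − 78.9)² = 107.00²; (x − 38.8)² + (y + 11.1)² = 32.76²; (x + 105.2)² + (y − 77.3)² = 151.36².
Subtracting the CMB equation from the RCM and BDM equations removes the quadratic terms:
187.2 x − 180.0 y = 2776.18
-100.8 x − 3.2 y = -3646.77
Solving the 2×2 system: x ≈ 35.5, y ≈ 21.5 km.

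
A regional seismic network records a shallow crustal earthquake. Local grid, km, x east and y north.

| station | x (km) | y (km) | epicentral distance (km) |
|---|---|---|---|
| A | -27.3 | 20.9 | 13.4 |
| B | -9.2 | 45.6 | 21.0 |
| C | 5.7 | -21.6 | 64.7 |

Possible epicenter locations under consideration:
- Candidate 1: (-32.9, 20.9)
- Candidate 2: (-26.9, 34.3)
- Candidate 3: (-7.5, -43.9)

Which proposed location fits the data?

Candidate 2

For each candidate, compare |candidate − station| to the reported distance:
Candidate 1: residuals A 7.8, B 13.2, C 7.3 → max 13.2 km
Candidate 2: residuals A 0.0, B 0.0, C 0.0 → max 0.0 km
Candidate 3: residuals A 54.4, B 68.5, C 38.8 → max 68.5 km
Only Candidate 2 has all residuals ≈ 0.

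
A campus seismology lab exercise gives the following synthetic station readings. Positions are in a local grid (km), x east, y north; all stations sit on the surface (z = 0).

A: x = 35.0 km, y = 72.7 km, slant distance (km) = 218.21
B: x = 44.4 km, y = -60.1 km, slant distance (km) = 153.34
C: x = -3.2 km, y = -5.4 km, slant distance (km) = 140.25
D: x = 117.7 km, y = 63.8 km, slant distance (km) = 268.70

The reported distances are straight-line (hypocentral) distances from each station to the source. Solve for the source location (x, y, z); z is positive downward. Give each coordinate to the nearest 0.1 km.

Each station gives a sphere (x−x_i)² + (y−y_i)² + z² = d_i² (stations at z=0).
Subtracting the A sphere from B and C: z² cancels, leaving linear equations in x and y:
18.8 x − 265.6 y = 23175.53
-76.4 x − 156.2 y = 21474.65
Solving: x ≈ -89.703, y ≈ -93.607 km (keep extra digits for the depth step; rounded: -89.7, -93.6).
Then from the A sphere: z² = 218.21² − (x − 35.0)² − (y − 72.7)² with x = -89.703, y = -93.607, so z ≈ 66.383 ≈ 66.4 km.
Check against D (with the unrounded solution): distance 268.70 ≈ 268.70 km. ✓

x ≈ -89.7 km, y ≈ -93.6 km, depth ≈ 66.4 km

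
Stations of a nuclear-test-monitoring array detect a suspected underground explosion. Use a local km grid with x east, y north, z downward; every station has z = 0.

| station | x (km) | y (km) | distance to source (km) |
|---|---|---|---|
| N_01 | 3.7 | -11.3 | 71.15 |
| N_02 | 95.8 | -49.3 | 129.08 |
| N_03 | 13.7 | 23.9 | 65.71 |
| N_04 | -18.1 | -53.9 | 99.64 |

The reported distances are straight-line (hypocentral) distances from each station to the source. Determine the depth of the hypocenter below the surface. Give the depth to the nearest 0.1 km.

65.0 km

Each station gives a sphere (x−x_i)² + (y−y_i)² + z² = d_i² (stations at z=0).
Subtracting the N_01 sphere from N_02 and N_03: z² cancels, leaving linear equations in x and y:
184.2 x − 76.0 y = -132.57
20.0 x + 70.4 y = 1362.04
Solving: x ≈ 6.501, y ≈ 17.500 km (keep extra digits for the depth step; rounded: 6.5, 17.5).
Then from the N_01 sphere: z² = 71.15² − (x − 3.7)² − (y + 11.3)² with x = 6.501, y = 17.500, so z ≈ 65.000 ≈ 65.0 km.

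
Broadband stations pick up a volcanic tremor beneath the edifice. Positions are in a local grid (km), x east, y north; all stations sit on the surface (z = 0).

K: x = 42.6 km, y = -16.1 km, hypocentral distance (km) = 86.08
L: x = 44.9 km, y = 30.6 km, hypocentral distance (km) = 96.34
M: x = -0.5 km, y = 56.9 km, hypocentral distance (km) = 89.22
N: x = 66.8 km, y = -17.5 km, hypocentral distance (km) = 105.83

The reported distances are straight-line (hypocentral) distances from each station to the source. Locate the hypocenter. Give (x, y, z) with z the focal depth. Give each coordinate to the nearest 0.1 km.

Each station gives a sphere (x−x_i)² + (y−y_i)² + z² = d_i² (stations at z=0).
Subtracting the K sphere from L and M: z² cancels, leaving linear equations in x and y:
4.6 x + 93.4 y = -993.23
-86.2 x + 146.0 y = 613.45
Solving: x ≈ -23.193, y ≈ -9.492 km (keep extra digits for the depth step; rounded: -23.2, -9.5).
Then from the K sphere: z² = 86.08² − (x − 42.6)² − (y + 16.1)² with x = -23.193, y = -9.492, so z ≈ 55.112 ≈ 55.1 km.

x ≈ -23.2 km, y ≈ -9.5 km, depth ≈ 55.1 km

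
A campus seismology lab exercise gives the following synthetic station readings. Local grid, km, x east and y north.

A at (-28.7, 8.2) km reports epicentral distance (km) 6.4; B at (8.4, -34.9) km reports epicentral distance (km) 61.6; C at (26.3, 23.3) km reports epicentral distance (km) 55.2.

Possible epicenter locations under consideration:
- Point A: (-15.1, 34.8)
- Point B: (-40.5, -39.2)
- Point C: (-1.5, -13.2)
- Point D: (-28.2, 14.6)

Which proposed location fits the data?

Point D

For each candidate, compare |candidate − station| to the reported distance:
Point A: residuals A 23.5, B 12.0, C 12.2 → max 23.5 km
Point B: residuals A 42.4, B 12.5, C 36.3 → max 42.4 km
Point C: residuals A 28.2, B 37.7, C 9.3 → max 37.7 km
Point D: residuals A 0.0, B 0.0, C 0.0 → max 0.0 km
Only Point D has all residuals ≈ 0.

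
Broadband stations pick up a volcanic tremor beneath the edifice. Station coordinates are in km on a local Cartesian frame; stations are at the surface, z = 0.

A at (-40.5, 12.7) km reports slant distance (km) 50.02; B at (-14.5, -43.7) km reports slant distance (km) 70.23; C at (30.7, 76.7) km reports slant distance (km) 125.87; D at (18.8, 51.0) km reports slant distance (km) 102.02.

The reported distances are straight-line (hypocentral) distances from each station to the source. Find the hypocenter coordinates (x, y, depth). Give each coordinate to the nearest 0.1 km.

x ≈ -53.2 km, y ≈ -5.8 km, depth ≈ 44.7 km

Each station gives a sphere (x−x_i)² + (y−y_i)² + z² = d_i² (stations at z=0).
Subtracting the A sphere from B and C: z² cancels, leaving linear equations in x and y:
52.0 x − 112.8 y = -2111.85
142.4 x + 128.0 y = -8317.42
Solving: x ≈ -53.195, y ≈ -5.800 km (keep extra digits for the depth step; rounded: -53.2, -5.8).
Then from the A sphere: z² = 50.02² − (x + 40.5)² − (y − 12.7)² with x = -53.195, y = -5.800, so z ≈ 44.706 ≈ 44.7 km.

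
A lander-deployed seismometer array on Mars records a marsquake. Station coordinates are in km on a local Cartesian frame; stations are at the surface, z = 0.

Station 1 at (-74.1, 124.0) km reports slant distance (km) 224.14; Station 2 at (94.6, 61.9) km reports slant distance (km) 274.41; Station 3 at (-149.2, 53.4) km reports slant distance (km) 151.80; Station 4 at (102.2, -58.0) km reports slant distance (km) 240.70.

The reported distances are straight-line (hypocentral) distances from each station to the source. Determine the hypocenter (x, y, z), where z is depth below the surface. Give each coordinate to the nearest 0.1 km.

Each station gives a sphere (x−x_i)² + (y−y_i)² + z² = d_i² (stations at z=0).
Subtracting the Station 1 sphere from Station 2 and Station 3: z² cancels, leaving linear equations in x and y:
337.4 x − 124.2 y = -33148.15
-150.2 x − 141.2 y = 31440.89
Solving: x ≈ -129.503, y ≈ -84.912 km (keep extra digits for the depth step; rounded: -129.5, -84.9).
Then from the Station 1 sphere: z² = 224.14² − (x + 74.1)² − (y − 124.0)² with x = -129.503, y = -84.912, so z ≈ 59.372 ≈ 59.4 km.

(-129.5, -84.9, 59.4)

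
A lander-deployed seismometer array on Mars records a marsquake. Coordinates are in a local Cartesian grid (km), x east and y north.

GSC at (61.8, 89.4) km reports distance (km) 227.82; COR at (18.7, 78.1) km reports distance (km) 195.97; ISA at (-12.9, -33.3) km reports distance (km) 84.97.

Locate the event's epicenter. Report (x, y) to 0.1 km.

x ≈ -68.9 km, y ≈ -97.2 km

Circle about each station: (x − 61.8)² + (y − 89.4)² = 227.82²; (x − 18.7)² + (y − 78.1)² = 195.97²; (x + 12.9)² + (y + 33.3)² = 84.97².
Subtracting the GSC equation from the COR and ISA equations removes the quadratic terms:
-86.2 x − 22.6 y = 8135.41
-149.4 x − 245.4 y = 34145.75
Solving the 2×2 system: x ≈ -68.9, y ≈ -97.2 km.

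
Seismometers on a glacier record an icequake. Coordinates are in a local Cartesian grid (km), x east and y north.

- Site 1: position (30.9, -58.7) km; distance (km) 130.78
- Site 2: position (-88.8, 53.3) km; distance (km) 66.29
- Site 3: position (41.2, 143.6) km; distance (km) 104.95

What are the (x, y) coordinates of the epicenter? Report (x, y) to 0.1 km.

Circle about each station: (x − 30.9)² + (y + 58.7)² = 130.78²; (x + 88.8)² + (y − 53.3)² = 66.29²; (x − 41.2)² + (y − 143.6)² = 104.95².
Subtracting the Site 1 equation from the Site 2 and Site 3 equations removes the quadratic terms:
-239.4 x + 224.0 y = 19034.87
20.6 x + 404.6 y = 24006.81
Solving the 2×2 system: x ≈ -22.9, y ≈ 60.5 km.

(-22.9, 60.5)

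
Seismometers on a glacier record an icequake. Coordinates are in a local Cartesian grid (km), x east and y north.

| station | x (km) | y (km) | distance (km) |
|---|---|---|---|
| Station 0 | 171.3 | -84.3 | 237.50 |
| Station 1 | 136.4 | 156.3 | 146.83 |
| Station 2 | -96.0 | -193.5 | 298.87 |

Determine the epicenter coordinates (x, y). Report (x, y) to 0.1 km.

Circle about each station: (x − 171.3)² + (y + 84.3)² = 237.50²; (x − 136.4)² + (y − 156.3)² = 146.83²; (x + 96.0)² + (y + 193.5)² = 298.87².
Subtracting the Station 0 equation from the Station 1 and Station 2 equations removes the quadratic terms:
-69.8 x + 481.2 y = 41431.67
-534.6 x − 218.4 y = -22708.96
Solving the 2×2 system: x ≈ 6.9, y ≈ 87.1 km.
Check against Station 0 (with the unrounded x, y): √((x − 171.3)²+(y + 84.3)²) = 237.50 ≈ 237.50 km. ✓

x ≈ 6.9 km, y ≈ 87.1 km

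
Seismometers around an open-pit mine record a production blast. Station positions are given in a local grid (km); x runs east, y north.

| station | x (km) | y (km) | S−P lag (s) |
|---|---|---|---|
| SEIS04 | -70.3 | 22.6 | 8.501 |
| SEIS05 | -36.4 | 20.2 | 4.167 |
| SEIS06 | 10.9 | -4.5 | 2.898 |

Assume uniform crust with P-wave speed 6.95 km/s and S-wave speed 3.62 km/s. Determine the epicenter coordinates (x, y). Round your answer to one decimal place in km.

Distance from S−P lag: d = Δt · v_P v_S / (v_P − v_S) = Δt · (6.95·3.62)/(6.95−3.62) ≈ 7.5553·Δt.
So d_SEIS04 = 64.23, d_SEIS05 = 31.48, d_SEIS06 = 21.90 km.
Circle about each station: (x + 70.3)² + (y − 22.6)² = 64.23²; (x + 36.4)² + (y − 20.2)² = 31.48²; (x − 10.9)² + (y + 4.5)² = 21.90².
Subtracting the SEIS04 equation from the SEIS05 and SEIS06 equations removes the quadratic terms:
67.8 x − 4.8 y = -585.35
162.4 x − 54.2 y = -1667.91
Solving the 2×2 system: x ≈ -8.2, y ≈ 6.2 km.

x ≈ -8.2 km, y ≈ 6.2 km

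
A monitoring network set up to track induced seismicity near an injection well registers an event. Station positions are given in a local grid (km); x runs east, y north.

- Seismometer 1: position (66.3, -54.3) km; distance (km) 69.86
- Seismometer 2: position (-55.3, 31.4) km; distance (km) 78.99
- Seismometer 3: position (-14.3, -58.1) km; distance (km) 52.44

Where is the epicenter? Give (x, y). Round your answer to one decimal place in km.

Circle about each station: (x − 66.3)² + (y + 54.3)² = 69.86²; (x + 55.3)² + (y − 31.4)² = 78.99²; (x + 14.3)² + (y + 58.1)² = 52.44².
Subtracting the Seismometer 1 equation from the Seismometer 2 and Seismometer 3 equations removes the quadratic terms:
-243.2 x + 171.4 y = -4659.13
-161.2 x − 7.6 y = -1633.61
Solving the 2×2 system: x ≈ 10.7, y ≈ -12.0 km.
Check against Seismometer 1 (with the unrounded x, y): √((x − 66.3)²+(y + 54.3)²) = 69.86 ≈ 69.86 km. ✓

(10.7, -12.0)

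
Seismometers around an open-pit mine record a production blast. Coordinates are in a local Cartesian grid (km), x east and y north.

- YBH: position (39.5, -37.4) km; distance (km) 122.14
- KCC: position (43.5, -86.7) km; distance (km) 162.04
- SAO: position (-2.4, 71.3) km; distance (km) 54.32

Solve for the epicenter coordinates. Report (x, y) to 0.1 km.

Circle about each station: (x − 39.5)² + (y + 37.4)² = 122.14²; (x − 43.5)² + (y + 86.7)² = 162.04²; (x + 2.4)² + (y − 71.3)² = 54.32².
Subtracting the YBH equation from the KCC and SAO equations removes the quadratic terms:
8.0 x − 98.6 y = -4888.65
-83.8 x + 217.4 y = 14097.96
Solving the 2×2 system: x ≈ -50.2, y ≈ 45.5 km.

x ≈ -50.2 km, y ≈ 45.5 km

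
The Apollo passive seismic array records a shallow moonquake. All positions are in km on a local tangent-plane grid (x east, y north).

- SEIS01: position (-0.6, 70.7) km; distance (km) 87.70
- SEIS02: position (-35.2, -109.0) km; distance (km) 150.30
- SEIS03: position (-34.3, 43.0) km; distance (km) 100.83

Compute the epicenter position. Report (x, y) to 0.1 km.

Circle about each station: (x + 0.6)² + (y − 70.7)² = 87.70²; (x + 35.2)² + (y + 109.0)² = 150.30²; (x + 34.3)² + (y − 43.0)² = 100.83².
Subtracting the SEIS01 equation from the SEIS02 and SEIS03 equations removes the quadratic terms:
-69.2 x − 359.4 y = -6777.61
-67.4 x − 55.4 y = -4448.76
Solving the 2×2 system: x ≈ 60.0, y ≈ 7.3 km.
Check against SEIS01 (with the unrounded x, y): √((x + 0.6)²+(y − 70.7)²) = 87.70 ≈ 87.70 km. ✓

(60.0, 7.3)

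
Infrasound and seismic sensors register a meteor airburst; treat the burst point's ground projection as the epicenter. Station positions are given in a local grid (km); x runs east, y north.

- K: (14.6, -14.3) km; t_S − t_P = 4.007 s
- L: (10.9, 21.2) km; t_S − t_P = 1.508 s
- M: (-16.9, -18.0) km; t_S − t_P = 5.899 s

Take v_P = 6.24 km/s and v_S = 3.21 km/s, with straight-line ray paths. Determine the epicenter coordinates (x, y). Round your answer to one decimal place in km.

Distance from S−P lag: d = Δt · v_P v_S / (v_P − v_S) = Δt · (6.24·3.21)/(6.24−3.21) ≈ 6.6107·Δt.
So d_K = 26.49, d_L = 9.97, d_M = 39.00 km.
Circle about each station: (x − 14.6)² + (y + 14.3)² = 26.49²; (x − 10.9)² + (y − 21.2)² = 9.97²; (x + 16.9)² + (y + 18.0)² = 39.00².
Subtracting the K equation from the L and M equations removes the quadratic terms:
-7.4 x + 71.0 y = 752.92
-63.0 x − 7.4 y = -627.32
Solving the 2×2 system: x ≈ 8.6, y ≈ 11.5 km.
Check against K (with the unrounded x, y): √((x − 14.6)²+(y + 14.3)²) = 26.49 ≈ 26.49 km. ✓

8.6 km east, 11.5 km north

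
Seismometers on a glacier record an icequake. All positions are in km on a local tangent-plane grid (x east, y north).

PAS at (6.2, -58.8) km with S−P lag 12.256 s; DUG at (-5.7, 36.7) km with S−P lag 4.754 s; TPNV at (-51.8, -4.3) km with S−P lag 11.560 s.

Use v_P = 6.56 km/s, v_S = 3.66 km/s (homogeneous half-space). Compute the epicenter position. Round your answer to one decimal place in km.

x ≈ 33.6 km, y ≈ 38.9 km

Distance from S−P lag: d = Δt · v_P v_S / (v_P − v_S) = Δt · (6.56·3.66)/(6.56−3.66) ≈ 8.2792·Δt.
So d_PAS = 101.47, d_DUG = 39.36, d_TPNV = 95.71 km.
Circle about each station: (x − 6.2)² + (y + 58.8)² = 101.47²; (x + 5.7)² + (y − 36.7)² = 39.36²; (x + 51.8)² + (y + 4.3)² = 95.71².
Subtracting the PAS equation from the DUG and TPNV equations removes the quadratic terms:
-23.8 x + 191.0 y = 6630.45
-116.0 x + 109.0 y = 341.61
Solving the 2×2 system: x ≈ 33.6, y ≈ 38.9 km.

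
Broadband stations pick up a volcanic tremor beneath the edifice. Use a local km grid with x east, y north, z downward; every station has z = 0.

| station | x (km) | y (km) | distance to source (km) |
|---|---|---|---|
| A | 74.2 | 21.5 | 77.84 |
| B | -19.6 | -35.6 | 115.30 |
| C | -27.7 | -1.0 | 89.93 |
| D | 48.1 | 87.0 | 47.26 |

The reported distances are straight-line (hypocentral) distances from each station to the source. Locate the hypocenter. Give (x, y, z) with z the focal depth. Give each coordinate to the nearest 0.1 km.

Each station gives a sphere (x−x_i)² + (y−y_i)² + z² = d_i² (stations at z=0).
Subtracting the A sphere from B and C: z² cancels, leaving linear equations in x and y:
-187.6 x − 114.2 y = -11551.39
-203.8 x − 45.0 y = -7227.94
Solving: x ≈ 20.605, y ≈ 67.301 km (keep extra digits for the depth step; rounded: 20.6, 67.3).
Then from the A sphere: z² = 77.84² − (x − 74.2)² − (y − 21.5)² with x = 20.605, y = 67.301, so z ≈ 32.999 ≈ 33.0 km.

x ≈ 20.6 km, y ≈ 67.3 km, depth ≈ 33.0 km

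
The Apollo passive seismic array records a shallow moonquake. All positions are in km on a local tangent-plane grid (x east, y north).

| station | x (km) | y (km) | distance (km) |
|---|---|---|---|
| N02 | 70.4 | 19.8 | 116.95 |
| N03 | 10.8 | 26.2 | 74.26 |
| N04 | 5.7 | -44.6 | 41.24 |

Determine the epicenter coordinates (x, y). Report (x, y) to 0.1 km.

Circle about each station: (x − 70.4)² + (y − 19.8)² = 116.95²; (x − 10.8)² + (y − 26.2)² = 74.26²; (x − 5.7)² + (y + 44.6)² = 41.24².
Subtracting the N02 equation from the N03 and N04 equations removes the quadratic terms:
-119.2 x + 12.8 y = 3617.63
-129.4 x − 128.8 y = 8650.01
Solving the 2×2 system: x ≈ -33.9, y ≈ -33.1 km.

-33.9 km east, -33.1 km north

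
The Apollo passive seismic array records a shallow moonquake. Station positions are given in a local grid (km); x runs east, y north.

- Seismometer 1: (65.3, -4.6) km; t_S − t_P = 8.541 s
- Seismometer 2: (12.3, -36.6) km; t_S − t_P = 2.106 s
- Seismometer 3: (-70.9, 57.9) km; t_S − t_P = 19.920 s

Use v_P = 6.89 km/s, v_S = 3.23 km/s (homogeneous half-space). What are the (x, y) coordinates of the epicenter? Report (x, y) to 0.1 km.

Distance from S−P lag: d = Δt · v_P v_S / (v_P − v_S) = Δt · (6.89·3.23)/(6.89−3.23) ≈ 6.0805·Δt.
So d_Seismometer 1 = 51.93, d_Seismometer 2 = 12.81, d_Seismometer 3 = 121.12 km.
Circle about each station: (x − 65.3)² + (y + 4.6)² = 51.93²; (x − 12.3)² + (y + 36.6)² = 12.81²; (x + 70.9)² + (y − 57.9)² = 121.12².
Subtracting pairs of circle equations eliminates x²+y² and gives linear equations (the radical axes):
-106.0 x − 64.0 y = -261.77
-272.4 x + 125.0 y = -7879.36
Solving the 2×2 system: x ≈ 17.5, y ≈ -24.9 km.

x ≈ 17.5 km, y ≈ -24.9 km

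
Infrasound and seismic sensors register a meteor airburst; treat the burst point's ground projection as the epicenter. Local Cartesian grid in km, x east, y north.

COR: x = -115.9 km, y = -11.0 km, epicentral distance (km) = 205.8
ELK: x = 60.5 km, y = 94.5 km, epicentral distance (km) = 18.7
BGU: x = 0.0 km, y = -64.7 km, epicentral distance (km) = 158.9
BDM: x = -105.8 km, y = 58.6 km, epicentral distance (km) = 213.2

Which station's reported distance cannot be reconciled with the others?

BDM

Solve using three stations at a time. Using COR, ELK, BGU (subtract circle equations pairwise → linear system) gives (x, y) ≈ (69.6, 78.2).
Distances from that point to each station vs reported:
  COR: calculated 205.8 vs reported 205.8 → residual 0.0 km
  ELK: calculated 18.7 vs reported 18.7 → residual 0.0 km
  BGU: calculated 158.9 vs reported 158.9 → residual 0.0 km
  BDM: calculated 176.5 vs reported 213.2 → residual 36.7 km
COR, ELK, BGU are mutually consistent (residuals ≈ 0); BDM is off by 36.7 km.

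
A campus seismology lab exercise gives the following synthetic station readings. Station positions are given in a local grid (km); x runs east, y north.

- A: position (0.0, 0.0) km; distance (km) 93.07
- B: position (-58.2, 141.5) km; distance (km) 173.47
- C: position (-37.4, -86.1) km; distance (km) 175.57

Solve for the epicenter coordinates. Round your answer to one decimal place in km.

(83.4, 41.3)

Circle about each station: x² + y² = 93.07²; (x + 58.2)² + (y − 141.5)² = 173.47²; (x + 37.4)² + (y + 86.1)² = 175.57².
Subtracting pairs of circle equations eliminates x²+y² and gives linear equations (the radical axes):
-116.4 x + 283.0 y = 1979.67
-74.8 x − 172.2 y = -13350.83
Solving the 2×2 system: x ≈ 83.4, y ≈ 41.3 km.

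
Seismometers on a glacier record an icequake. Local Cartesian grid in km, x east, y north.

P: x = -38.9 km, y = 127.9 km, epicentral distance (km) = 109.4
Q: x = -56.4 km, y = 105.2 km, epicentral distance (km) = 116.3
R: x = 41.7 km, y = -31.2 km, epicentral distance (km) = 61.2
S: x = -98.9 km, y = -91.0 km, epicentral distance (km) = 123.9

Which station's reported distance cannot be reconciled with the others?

P

Solve using three stations at a time. Using Q, R, S (subtract circle equations pairwise → linear system) gives (x, y) ≈ (-12.3, -2.4).
Distances from that point to each station vs reported:
  P: calculated 133.0 vs reported 109.4 → residual 23.6 km
  Q: calculated 116.3 vs reported 116.3 → residual 0.0 km
  R: calculated 61.2 vs reported 61.2 → residual 0.0 km
  S: calculated 123.9 vs reported 123.9 → residual 0.0 km
Q, R, S are mutually consistent (residuals ≈ 0); P is off by 23.6 km.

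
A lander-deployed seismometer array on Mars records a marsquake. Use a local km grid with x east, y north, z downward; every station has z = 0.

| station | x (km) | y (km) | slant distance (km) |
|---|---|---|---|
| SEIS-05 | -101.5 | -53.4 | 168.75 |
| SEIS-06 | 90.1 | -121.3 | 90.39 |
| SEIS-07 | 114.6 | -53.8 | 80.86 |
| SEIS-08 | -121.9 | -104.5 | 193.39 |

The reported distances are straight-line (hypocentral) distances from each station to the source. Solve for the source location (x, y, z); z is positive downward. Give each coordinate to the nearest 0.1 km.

Each station gives a sphere (x−x_i)² + (y−y_i)² + z² = d_i² (stations at z=0).
Subtracting the SEIS-05 sphere from SEIS-06 and SEIS-07: z² cancels, leaving linear equations in x and y:
383.2 x − 135.8 y = 29984.10
432.2 x − 0.8 y = 24812.01
Solving: x ≈ 57.299, y ≈ -59.109 km (keep extra digits for the depth step; rounded: 57.3, -59.1).
Then from the SEIS-05 sphere: z² = 168.75² − (x + 101.5)² − (y + 53.4)² with x = 57.299, y = -59.109, so z ≈ 56.805 ≈ 56.8 km.

(57.3, -59.1, 56.8)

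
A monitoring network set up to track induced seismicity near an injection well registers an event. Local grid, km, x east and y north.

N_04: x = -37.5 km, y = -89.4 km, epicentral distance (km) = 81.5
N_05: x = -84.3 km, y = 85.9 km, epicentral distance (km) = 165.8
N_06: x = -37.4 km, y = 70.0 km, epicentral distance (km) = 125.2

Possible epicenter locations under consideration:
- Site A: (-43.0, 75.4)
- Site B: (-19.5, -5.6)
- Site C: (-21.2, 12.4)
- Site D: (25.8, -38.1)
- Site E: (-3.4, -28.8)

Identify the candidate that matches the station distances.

For each candidate, compare |candidate − station| to the reported distance:
Site A: residuals N_04 83.4, N_05 123.2, N_06 117.4 → max 123.2 km
Site B: residuals N_04 4.2, N_05 53.7, N_06 47.5 → max 53.7 km
Site C: residuals N_04 21.6, N_05 68.9, N_06 65.4 → max 68.9 km
Site D: residuals N_04 0.0, N_05 0.0, N_06 0.0 → max 0.0 km
Site E: residuals N_04 12.0, N_05 25.4, N_06 20.7 → max 25.4 km
Only Site D has all residuals ≈ 0.

Site D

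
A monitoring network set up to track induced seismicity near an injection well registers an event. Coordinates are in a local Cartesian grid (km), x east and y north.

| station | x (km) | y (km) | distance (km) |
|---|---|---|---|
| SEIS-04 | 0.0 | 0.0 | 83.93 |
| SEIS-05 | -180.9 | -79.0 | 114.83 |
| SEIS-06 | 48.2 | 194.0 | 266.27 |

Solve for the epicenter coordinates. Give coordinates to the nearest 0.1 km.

(-71.6, -43.8)

Circle about each station: x² + y² = 83.93²; (x + 180.9)² + (y + 79.0)² = 114.83²; (x − 48.2)² + (y − 194.0)² = 266.27².
Subtracting the SEIS-04 equation from the SEIS-05 and SEIS-06 equations removes the quadratic terms:
-361.8 x − 158.0 y = 32824.13
96.4 x + 388.0 y = -23896.23
Solving the 2×2 system: x ≈ -71.6, y ≈ -43.8 km.
Check against SEIS-04 (with the unrounded x, y): √(x²+y²) = 83.93 ≈ 83.93 km. ✓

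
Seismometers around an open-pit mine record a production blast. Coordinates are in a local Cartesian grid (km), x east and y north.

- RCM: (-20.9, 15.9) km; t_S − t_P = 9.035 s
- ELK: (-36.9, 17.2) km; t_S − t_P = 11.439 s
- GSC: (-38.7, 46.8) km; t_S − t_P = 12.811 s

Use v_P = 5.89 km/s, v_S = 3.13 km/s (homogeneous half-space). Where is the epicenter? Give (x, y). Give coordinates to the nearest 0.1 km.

x ≈ 39.3 km, y ≈ 11.6 km

Distance from S−P lag: d = Δt · v_P v_S / (v_P − v_S) = Δt · (5.89·3.13)/(5.89−3.13) ≈ 6.6796·Δt.
So d_RCM = 60.35, d_ELK = 76.41, d_GSC = 85.57 km.
Circle about each station: (x + 20.9)² + (y − 15.9)² = 60.35²; (x + 36.9)² + (y − 17.2)² = 76.41²; (x + 38.7)² + (y − 46.8)² = 85.57².
Subtracting the RCM equation from the ELK and GSC equations removes the quadratic terms:
-32.0 x + 2.6 y = -1228.54
-35.6 x + 61.8 y = -681.79
Solving the 2×2 system: x ≈ 39.3, y ≈ 11.6 km.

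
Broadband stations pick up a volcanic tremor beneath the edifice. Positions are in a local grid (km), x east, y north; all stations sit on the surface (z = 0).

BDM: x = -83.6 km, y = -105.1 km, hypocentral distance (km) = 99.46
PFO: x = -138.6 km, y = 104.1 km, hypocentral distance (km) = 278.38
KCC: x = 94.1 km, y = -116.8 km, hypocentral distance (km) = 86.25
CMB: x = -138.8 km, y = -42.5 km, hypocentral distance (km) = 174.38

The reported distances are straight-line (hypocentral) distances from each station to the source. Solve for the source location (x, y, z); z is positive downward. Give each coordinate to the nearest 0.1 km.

(10.9, -130.0, 18.5)

Each station gives a sphere (x−x_i)² + (y−y_i)² + z² = d_i² (stations at z=0).
Subtracting the BDM sphere from PFO and KCC: z² cancels, leaving linear equations in x and y:
-110.0 x + 418.4 y = -55591.33
355.4 x − 23.4 y = 6915.31
Solving: x ≈ 10.898, y ≈ -130.001 km (keep extra digits for the depth step; rounded: 10.9, -130.0).
Then from the BDM sphere: z² = 99.46² − (x + 83.6)² − (y + 105.1)² with x = 10.898, y = -130.001, so z ≈ 18.503 ≈ 18.5 km.
Check against CMB (with the unrounded solution): distance 174.38 ≈ 174.38 km. ✓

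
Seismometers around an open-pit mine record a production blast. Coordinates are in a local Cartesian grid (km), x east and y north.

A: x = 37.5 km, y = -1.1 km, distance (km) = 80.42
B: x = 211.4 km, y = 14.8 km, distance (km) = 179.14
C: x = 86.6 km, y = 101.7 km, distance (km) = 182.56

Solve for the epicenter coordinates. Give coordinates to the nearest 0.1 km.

(58.6, -78.7)

Circle about each station: (x − 37.5)² + (y + 1.1)² = 80.42²; (x − 211.4)² + (y − 14.8)² = 179.14²; (x − 86.6)² + (y − 101.7)² = 182.56².
Subtracting the A equation from the B and C equations removes the quadratic terms:
347.8 x + 31.8 y = 17877.78
98.2 x + 205.6 y = -10425.79
Solving the 2×2 system: x ≈ 58.6, y ≈ -78.7 km.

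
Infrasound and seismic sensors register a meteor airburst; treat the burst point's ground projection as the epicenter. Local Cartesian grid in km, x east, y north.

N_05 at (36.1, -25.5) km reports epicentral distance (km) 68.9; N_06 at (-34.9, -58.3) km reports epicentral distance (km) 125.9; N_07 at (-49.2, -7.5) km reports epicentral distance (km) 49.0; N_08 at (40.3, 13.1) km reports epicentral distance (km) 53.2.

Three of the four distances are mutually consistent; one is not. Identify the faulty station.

Solve using three stations at a time. Using N_05, N_07, N_08 (subtract circle equations pairwise → linear system) gives (x, y) ≈ (-11.7, 24.1).
Distances from that point to each station vs reported:
  N_05: calculated 68.9 vs reported 68.9 → residual 0.0 km
  N_06: calculated 85.6 vs reported 125.9 → residual 40.3 km
  N_07: calculated 49.0 vs reported 49.0 → residual 0.0 km
  N_08: calculated 53.2 vs reported 53.2 → residual 0.0 km
N_05, N_07, N_08 are mutually consistent (residuals ≈ 0); N_06 is off by 40.3 km.

N_06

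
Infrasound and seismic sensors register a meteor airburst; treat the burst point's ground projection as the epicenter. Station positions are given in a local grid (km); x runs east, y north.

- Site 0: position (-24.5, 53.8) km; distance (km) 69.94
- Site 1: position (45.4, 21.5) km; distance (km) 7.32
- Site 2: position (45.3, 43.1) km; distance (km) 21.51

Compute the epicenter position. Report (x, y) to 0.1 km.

Circle about each station: (x + 24.5)² + (y − 53.8)² = 69.94²; (x − 45.4)² + (y − 21.5)² = 7.32²; (x − 45.3)² + (y − 43.1)² = 21.51².
Subtracting pairs of circle equations eliminates x²+y² and gives linear equations (the radical axes):
139.8 x − 64.6 y = 3866.74
139.6 x − 21.4 y = 4843.93
Solving the 2×2 system: x ≈ 38.2, y ≈ 22.8 km.

38.2 km east, 22.8 km north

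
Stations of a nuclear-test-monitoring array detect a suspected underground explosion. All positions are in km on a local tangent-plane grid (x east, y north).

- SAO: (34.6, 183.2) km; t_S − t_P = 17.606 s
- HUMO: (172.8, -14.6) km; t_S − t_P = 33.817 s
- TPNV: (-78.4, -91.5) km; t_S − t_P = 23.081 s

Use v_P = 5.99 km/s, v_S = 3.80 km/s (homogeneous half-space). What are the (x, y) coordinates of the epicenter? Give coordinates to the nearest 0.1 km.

Distance from S−P lag: d = Δt · v_P v_S / (v_P − v_S) = Δt · (5.99·3.80)/(5.99−3.80) ≈ 10.3936·Δt.
So d_SAO = 182.99, d_HUMO = 351.48, d_TPNV = 239.89 km.
Circle about each station: (x − 34.6)² + (y − 183.2)² = 182.99²; (x − 172.8)² + (y + 14.6)² = 351.48²; (x + 78.4)² + (y + 91.5)² = 239.89².
Subtracting the SAO equation from the HUMO and TPNV equations removes the quadratic terms:
276.4 x − 395.6 y = -94739.25
-226.0 x − 549.4 y = -44302.46
Solving the 2×2 system: x ≈ -143.1, y ≈ 139.5 km.

(-143.1, 139.5)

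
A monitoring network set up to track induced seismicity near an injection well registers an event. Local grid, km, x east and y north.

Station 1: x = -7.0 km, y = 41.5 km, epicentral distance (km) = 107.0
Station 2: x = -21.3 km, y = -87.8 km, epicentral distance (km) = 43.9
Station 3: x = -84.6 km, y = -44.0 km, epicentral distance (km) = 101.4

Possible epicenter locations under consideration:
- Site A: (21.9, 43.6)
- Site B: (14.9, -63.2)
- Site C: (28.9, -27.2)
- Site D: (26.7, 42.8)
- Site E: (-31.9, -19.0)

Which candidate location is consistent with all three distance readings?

For each candidate, compare |candidate − station| to the reported distance:
Site A: residuals Station 1 78.0, Station 2 94.4, Station 3 36.5 → max 94.4 km
Site B: residuals Station 1 0.0, Station 2 0.1, Station 3 0.1 → max 0.1 km
Site C: residuals Station 1 29.5, Station 2 34.8, Station 3 13.3 → max 34.8 km
Site D: residuals Station 1 73.3, Station 2 95.2, Station 3 39.7 → max 95.2 km
Site E: residuals Station 1 41.6, Station 2 25.7, Station 3 43.1 → max 43.1 km
Only Site B has all residuals ≈ 0.

Site B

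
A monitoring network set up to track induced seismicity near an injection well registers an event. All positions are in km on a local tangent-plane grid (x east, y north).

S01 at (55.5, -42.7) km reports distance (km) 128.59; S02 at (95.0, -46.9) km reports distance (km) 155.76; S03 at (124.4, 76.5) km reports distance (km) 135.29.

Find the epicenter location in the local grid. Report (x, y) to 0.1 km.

-10.6 km east, 67.6 km north

Circle about each station: (x − 55.5)² + (y + 42.7)² = 128.59²; (x − 95.0)² + (y + 46.9)² = 155.76²; (x − 124.4)² + (y − 76.5)² = 135.29².
Subtracting pairs of circle equations eliminates x²+y² and gives linear equations (the radical axes):
79.0 x − 8.4 y = -1404.72
137.8 x + 238.4 y = 14656.07
Solving the 2×2 system: x ≈ -10.6, y ≈ 67.6 km.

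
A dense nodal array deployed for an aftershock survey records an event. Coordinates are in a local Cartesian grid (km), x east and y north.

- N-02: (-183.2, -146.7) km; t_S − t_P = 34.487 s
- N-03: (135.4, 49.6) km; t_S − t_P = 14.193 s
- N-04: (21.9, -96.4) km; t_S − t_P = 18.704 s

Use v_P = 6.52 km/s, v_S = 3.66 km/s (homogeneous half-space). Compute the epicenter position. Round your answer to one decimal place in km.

x ≈ 17.4 km, y ≈ 59.6 km

Distance from S−P lag: d = Δt · v_P v_S / (v_P − v_S) = Δt · (6.52·3.66)/(6.52−3.66) ≈ 8.3438·Δt.
So d_N-02 = 287.75, d_N-03 = 118.42, d_N-04 = 156.06 km.
Circle about each station: (x + 183.2)² + (y + 146.7)² = 287.75²; (x − 135.4)² + (y − 49.6)² = 118.42²; (x − 21.9)² + (y + 96.4)² = 156.06².
Subtracting pairs of circle equations eliminates x²+y² and gives linear equations (the radical axes):
637.2 x + 392.6 y = 34486.96
410.2 x + 100.6 y = 13134.78
Solving the 2×2 system: x ≈ 17.4, y ≈ 59.6 km.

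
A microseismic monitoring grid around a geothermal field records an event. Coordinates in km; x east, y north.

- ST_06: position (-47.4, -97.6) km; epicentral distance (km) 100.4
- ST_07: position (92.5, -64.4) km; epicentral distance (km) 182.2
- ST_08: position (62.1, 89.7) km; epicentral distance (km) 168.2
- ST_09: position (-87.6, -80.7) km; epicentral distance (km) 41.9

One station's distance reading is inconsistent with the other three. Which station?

Solve using three stations at a time. Using ST_06, ST_07, ST_08 (subtract circle equations pairwise → linear system) gives (x, y) ≈ (-78.8, -2.2).
Distances from that point to each station vs reported:
  ST_06: calculated 100.4 vs reported 100.4 → residual 0.0 km
  ST_07: calculated 182.2 vs reported 182.2 → residual 0.0 km
  ST_08: calculated 168.2 vs reported 168.2 → residual 0.0 km
  ST_09: calculated 79.0 vs reported 41.9 → residual 37.1 km
ST_06, ST_07, ST_08 are mutually consistent (residuals ≈ 0); ST_09 is off by 37.1 km.

ST_09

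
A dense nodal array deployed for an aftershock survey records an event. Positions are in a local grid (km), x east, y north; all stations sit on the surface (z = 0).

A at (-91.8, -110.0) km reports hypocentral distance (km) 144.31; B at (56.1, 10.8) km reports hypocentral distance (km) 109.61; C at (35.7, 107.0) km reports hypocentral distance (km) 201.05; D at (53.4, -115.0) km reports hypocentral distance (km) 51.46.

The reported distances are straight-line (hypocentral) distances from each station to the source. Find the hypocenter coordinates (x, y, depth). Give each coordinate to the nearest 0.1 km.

Each station gives a sphere (x−x_i)² + (y−y_i)² + z² = d_i² (stations at z=0).
Subtracting the A sphere from B and C: z² cancels, leaving linear equations in x and y:
295.8 x + 241.6 y = -8452.37
255.0 x + 434.0 y = -27399.48
Solving: x ≈ 44.203, y ≈ -89.104 km (keep extra digits for the depth step; rounded: 44.2, -89.1).
Then from the A sphere: z² = 144.31² − (x + 91.8)² − (y + 110.0)² with x = 44.203, y = -89.104, so z ≈ 43.496 ≈ 43.5 km.

(44.2, -89.1, 43.5)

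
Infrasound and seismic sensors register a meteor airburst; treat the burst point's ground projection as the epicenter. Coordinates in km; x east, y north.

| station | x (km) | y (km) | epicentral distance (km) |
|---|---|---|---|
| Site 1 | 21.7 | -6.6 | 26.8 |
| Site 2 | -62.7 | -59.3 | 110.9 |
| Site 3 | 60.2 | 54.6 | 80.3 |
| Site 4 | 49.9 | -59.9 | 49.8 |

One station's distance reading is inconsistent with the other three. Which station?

Site 4

Solve using three stations at a time. Using Site 1, Site 2, Site 3 (subtract circle equations pairwise → linear system) gives (x, y) ≈ (42.3, -23.7).
Distances from that point to each station vs reported:
  Site 1: calculated 26.8 vs reported 26.8 → residual 0.0 km
  Site 2: calculated 110.9 vs reported 110.9 → residual 0.0 km
  Site 3: calculated 80.3 vs reported 80.3 → residual 0.0 km
  Site 4: calculated 37.0 vs reported 49.8 → residual 12.8 km
Site 1, Site 2, Site 3 are mutually consistent (residuals ≈ 0); Site 4 is off by 12.8 km.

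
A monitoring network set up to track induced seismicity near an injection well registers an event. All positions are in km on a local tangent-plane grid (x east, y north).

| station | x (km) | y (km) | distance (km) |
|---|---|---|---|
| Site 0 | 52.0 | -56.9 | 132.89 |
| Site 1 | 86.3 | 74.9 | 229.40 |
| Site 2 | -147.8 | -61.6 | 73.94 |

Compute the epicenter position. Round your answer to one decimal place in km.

Circle about each station: (x − 52.0)² + (y + 56.9)² = 132.89²; (x − 86.3)² + (y − 74.9)² = 229.40²; (x + 147.8)² + (y + 61.6)² = 73.94².
Subtracting pairs of circle equations eliminates x²+y² and gives linear equations (the radical axes):
68.6 x + 263.6 y = -27848.52
-399.6 x − 9.4 y = 31890.42
Solving the 2×2 system: x ≈ -77.8, y ≈ -85.4 km.

x ≈ -77.8 km, y ≈ -85.4 km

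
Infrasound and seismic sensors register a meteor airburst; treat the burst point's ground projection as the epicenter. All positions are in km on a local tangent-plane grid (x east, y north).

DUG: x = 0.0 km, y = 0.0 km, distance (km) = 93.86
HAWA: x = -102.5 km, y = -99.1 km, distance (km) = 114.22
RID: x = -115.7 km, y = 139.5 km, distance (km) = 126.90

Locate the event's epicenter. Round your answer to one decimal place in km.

x ≈ -92.7 km, y ≈ 14.7 km

Circle about each station: x² + y² = 93.86²; (x + 102.5)² + (y + 99.1)² = 114.22²; (x + 115.7)² + (y − 139.5)² = 126.90².
Subtracting the DUG equation from the HAWA and RID equations removes the quadratic terms:
-205.0 x − 198.2 y = 16090.55
-231.4 x + 279.0 y = 25552.83
Solving the 2×2 system: x ≈ -92.7, y ≈ 14.7 km.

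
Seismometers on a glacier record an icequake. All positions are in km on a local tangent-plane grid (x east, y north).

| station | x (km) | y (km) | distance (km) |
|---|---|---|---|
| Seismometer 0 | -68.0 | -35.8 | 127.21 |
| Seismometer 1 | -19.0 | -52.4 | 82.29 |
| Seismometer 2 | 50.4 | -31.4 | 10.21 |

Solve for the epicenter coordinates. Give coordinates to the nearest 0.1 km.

Circle about each station: (x + 68.0)² + (y + 35.8)² = 127.21²; (x + 19.0)² + (y + 52.4)² = 82.29²; (x − 50.4)² + (y + 31.4)² = 10.21².
Subtracting the Seismometer 0 equation from the Seismometer 1 and Seismometer 2 equations removes the quadratic terms:
98.0 x − 33.2 y = 6611.86
236.8 x + 8.8 y = 13698.62
Solving the 2×2 system: x ≈ 58.8, y ≈ -25.6 km.

x ≈ 58.8 km, y ≈ -25.6 km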